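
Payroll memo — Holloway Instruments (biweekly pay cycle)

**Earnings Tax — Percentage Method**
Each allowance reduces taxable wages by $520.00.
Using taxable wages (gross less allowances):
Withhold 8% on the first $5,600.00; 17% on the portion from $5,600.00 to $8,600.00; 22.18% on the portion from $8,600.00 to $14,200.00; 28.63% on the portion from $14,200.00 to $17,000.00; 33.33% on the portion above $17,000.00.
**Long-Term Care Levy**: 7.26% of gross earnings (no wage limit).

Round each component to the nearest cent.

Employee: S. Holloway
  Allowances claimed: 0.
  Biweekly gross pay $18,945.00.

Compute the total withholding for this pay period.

$5,025.40

Earnings Tax: taxable = $18,945.00
  $3,001.72 + 33.33% × ($18,945.00 − $17,000.00) = $3,001.72 + 33.33% × $1,945.00 = $3,649.99
Long-Term Care Levy: 7.26% × $18,945.00 = $1,375.41
Total: $3,649.99 + $1,375.41 = $5,025.40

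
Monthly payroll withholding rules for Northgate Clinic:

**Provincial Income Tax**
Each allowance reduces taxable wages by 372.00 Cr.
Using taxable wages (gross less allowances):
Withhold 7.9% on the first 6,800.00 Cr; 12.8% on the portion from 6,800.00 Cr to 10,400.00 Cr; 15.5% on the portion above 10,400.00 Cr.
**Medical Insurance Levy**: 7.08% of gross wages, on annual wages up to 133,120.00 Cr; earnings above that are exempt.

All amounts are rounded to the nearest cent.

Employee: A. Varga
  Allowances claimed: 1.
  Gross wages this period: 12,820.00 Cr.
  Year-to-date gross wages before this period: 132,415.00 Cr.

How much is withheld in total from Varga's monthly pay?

Provincial Income Tax: taxable = 12,820.00 Cr − 1×372.00 Cr = 12,448.00 Cr
  998.00 Cr + 15.5% × (12,448.00 Cr − 10,400.00 Cr) = 998.00 Cr + 15.5% × 2,048.00 Cr = 1,315.44 Cr
Medical Insurance Levy: cap 133,120.00 Cr − YTD 132,415.00 Cr = 705.00 Cr subject; 7.08% × 705.00 Cr = 49.91 Cr
Total: 1,315.44 Cr + 49.91 Cr = 1,365.35 Cr

1,365.35 Cr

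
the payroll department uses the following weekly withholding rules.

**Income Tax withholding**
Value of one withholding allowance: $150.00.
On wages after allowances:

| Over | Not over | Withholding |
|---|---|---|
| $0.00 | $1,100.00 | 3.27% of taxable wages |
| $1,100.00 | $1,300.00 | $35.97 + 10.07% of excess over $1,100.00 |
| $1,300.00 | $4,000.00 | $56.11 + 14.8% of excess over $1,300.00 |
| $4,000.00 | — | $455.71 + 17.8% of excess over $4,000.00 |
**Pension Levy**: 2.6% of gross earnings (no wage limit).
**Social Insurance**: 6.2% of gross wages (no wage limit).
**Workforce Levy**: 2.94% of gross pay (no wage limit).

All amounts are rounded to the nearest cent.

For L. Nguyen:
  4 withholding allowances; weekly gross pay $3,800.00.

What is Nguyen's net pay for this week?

$3,016.57

Income Tax: taxable = $3,800.00 − 4×$150.00 = $3,200.00
  $56.11 + 14.8% × ($3,200.00 − $1,300.00) = $56.11 + 14.8% × $1,900.00 = $337.31
Pension Levy: 2.6% × $3,800.00 = $98.80
Social Insurance: 6.2% × $3,800.00 = $235.60
Workforce Levy: 2.94% × $3,800.00 = $111.72
Total withheld: $337.31 + $98.80 + $235.60 + $111.72 = $783.43
Net pay: $3,800.00 − $783.43 = $3,016.57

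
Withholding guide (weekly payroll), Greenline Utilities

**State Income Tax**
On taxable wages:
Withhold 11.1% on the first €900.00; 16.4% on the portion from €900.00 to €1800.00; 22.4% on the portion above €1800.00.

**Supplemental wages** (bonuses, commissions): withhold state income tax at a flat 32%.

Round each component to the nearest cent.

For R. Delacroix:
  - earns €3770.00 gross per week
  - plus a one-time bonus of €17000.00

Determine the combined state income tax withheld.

€6128.78

State Income Tax: taxable = €3770.00
  €247.50 + 22.4% × (€3770.00 − €1800.00) = €247.50 + 22.4% × €1970.00 = €688.78
Supplemental (32% flat on bonus): 32% × €17000.00 = €5440.00
Total state income tax: €688.78 + €5440.00 = €6128.78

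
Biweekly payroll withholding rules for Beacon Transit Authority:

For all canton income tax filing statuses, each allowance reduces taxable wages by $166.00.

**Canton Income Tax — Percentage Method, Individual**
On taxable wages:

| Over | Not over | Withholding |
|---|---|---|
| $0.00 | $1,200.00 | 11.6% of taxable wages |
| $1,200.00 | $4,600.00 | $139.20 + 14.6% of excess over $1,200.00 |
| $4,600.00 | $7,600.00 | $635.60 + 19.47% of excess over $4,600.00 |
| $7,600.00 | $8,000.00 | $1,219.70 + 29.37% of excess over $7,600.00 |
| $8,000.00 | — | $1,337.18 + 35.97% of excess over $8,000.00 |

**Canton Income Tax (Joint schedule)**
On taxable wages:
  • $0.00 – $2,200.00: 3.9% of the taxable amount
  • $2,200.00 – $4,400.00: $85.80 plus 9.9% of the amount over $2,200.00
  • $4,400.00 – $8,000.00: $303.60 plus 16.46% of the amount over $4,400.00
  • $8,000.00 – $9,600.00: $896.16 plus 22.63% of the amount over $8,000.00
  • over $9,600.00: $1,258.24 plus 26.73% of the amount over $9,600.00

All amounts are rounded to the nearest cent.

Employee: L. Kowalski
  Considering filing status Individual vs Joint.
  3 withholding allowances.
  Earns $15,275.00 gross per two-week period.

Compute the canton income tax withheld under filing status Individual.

Canton Income Tax (Individual): taxable = $15,275.00 − 3×$166.00 = $14,777.00
  $1,337.18 + 35.97% × ($14,777.00 − $8,000.00) = $1,337.18 + 35.97% × $6,777.00 = $3,774.87

$3,774.87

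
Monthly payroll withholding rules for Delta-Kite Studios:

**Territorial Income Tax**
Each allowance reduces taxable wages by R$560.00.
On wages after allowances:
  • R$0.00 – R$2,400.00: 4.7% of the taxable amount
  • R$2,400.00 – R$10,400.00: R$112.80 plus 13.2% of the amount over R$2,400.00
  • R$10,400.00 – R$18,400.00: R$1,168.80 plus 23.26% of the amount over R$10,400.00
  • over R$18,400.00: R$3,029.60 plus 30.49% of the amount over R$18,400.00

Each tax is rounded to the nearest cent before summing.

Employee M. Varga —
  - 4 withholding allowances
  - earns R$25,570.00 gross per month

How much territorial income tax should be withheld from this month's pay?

R$4,532.76

Territorial Income Tax: taxable = R$25,570.00 − 4×R$560.00 = R$23,330.00
  R$3,029.60 + 30.49% × (R$23,330.00 − R$18,400.00) = R$3,029.60 + 30.49% × R$4,930.00 = R$4,532.76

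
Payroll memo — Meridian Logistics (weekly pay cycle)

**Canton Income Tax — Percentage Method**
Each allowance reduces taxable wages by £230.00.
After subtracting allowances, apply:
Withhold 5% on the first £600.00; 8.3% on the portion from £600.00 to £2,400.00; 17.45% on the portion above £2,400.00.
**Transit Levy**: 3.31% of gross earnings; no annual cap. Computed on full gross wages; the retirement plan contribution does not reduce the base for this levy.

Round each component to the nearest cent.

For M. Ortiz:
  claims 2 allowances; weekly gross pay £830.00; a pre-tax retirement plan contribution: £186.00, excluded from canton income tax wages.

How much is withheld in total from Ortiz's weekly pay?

£36.67

Canton Income Tax: taxable = £830.00 − £186.00 − 2×£230.00 = £184.00
  5% × £184.00 = £9.20
Transit Levy: 3.31% × £830.00 = £27.47
Total: £9.20 + £27.47 = £36.67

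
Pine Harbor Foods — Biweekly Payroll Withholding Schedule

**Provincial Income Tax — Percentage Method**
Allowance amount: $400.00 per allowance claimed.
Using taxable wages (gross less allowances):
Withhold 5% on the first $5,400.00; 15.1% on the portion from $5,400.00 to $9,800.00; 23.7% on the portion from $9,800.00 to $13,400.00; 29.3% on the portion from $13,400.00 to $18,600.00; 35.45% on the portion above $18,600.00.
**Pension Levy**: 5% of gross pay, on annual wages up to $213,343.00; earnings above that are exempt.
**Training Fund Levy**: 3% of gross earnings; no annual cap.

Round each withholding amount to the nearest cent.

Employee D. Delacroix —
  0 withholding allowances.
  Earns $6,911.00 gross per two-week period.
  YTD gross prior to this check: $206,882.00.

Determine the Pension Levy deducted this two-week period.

Pension Levy: cap $213,343.00 − YTD $206,882.00 = $6,461.00 subject; 5% × $6,461.00 = $323.05

$323.05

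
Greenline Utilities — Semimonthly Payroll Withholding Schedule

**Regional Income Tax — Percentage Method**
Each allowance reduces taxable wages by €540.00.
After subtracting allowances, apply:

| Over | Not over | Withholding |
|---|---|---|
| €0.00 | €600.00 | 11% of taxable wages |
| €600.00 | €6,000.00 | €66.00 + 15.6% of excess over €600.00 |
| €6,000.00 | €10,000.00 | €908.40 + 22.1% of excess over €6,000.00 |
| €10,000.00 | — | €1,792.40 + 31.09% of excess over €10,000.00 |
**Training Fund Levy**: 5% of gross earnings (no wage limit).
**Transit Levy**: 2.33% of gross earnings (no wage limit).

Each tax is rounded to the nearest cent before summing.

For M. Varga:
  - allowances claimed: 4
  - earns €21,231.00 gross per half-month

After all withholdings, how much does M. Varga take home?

€15,062.20

Regional Income Tax: taxable = €21,231.00 − 4×€540.00 = €19,071.00
  €1,792.40 + 31.09% × (€19,071.00 − €10,000.00) = €1,792.40 + 31.09% × €9,071.00 = €4,612.57
Training Fund Levy: 5% × €21,231.00 = €1,061.55
Transit Levy: 2.33% × €21,231.00 = €494.68
Total withheld: €4,612.57 + €1,061.55 + €494.68 = €6,168.80
Net pay: €21,231.00 − €6,168.80 = €15,062.20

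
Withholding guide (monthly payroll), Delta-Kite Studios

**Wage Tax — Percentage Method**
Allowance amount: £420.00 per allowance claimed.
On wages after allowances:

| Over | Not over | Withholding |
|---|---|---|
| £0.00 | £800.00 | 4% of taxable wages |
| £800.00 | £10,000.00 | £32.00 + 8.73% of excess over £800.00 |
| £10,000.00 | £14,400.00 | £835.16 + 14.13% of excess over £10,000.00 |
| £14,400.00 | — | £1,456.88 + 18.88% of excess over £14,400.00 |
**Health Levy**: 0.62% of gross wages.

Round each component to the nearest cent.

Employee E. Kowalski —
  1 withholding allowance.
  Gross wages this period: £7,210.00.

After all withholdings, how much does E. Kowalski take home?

£6,610.37

Wage Tax: taxable = £7,210.00 − 1×£420.00 = £6,790.00
  £32.00 + 8.73% × (£6,790.00 − £800.00) = £32.00 + 8.73% × £5,990.00 = £554.93
Health Levy: 0.62% × £7,210.00 = £44.70
Total withheld: £554.93 + £44.70 = £599.63
Net pay: £7,210.00 − £599.63 = £6,610.37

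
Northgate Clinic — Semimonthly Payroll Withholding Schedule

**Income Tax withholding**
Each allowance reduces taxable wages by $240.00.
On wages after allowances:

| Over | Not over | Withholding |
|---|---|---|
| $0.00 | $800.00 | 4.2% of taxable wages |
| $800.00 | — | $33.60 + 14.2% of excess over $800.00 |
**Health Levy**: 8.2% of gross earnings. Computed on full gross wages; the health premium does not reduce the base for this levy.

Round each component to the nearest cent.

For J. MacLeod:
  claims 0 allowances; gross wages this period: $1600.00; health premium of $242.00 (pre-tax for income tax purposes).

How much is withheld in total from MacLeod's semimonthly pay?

$244.04

Income Tax: taxable = $1600.00 − $242.00 = $1358.00
  $33.60 + 14.2% × ($1358.00 − $800.00) = $33.60 + 14.2% × $558.00 = $112.84
Health Levy: 8.2% × $1600.00 = $131.20
Total: $112.84 + $131.20 = $244.04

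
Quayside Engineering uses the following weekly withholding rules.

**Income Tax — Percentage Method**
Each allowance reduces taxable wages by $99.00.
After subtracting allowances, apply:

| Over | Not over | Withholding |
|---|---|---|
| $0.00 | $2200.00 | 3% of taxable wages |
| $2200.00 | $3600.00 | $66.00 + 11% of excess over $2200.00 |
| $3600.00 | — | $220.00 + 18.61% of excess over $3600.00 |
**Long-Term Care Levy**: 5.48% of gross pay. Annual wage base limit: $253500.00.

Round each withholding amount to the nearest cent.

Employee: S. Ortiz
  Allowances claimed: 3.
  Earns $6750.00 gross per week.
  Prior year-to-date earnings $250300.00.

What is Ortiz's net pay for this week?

Income Tax: taxable = $6750.00 − 3×$99.00 = $6453.00
  $220.00 + 18.61% × ($6453.00 − $3600.00) = $220.00 + 18.61% × $2853.00 = $750.94
Long-Term Care Levy: cap $253500.00 − YTD $250300.00 = $3200.00 subject; 5.48% × $3200.00 = $175.36
Total withheld: $750.94 + $175.36 = $926.30
Net pay: $6750.00 − $926.30 = $5823.70

$5823.70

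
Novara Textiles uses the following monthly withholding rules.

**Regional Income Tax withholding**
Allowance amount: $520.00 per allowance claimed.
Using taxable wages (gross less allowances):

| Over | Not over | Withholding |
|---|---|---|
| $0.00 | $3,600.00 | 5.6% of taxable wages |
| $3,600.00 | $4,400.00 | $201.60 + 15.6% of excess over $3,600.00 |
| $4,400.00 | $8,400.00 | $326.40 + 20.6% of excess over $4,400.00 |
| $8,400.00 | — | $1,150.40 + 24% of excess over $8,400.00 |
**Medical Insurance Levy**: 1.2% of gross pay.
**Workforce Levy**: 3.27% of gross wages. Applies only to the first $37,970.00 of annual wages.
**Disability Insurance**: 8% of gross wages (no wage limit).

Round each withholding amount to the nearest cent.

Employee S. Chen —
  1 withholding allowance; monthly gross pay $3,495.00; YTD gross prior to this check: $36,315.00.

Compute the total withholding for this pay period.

$542.26

Regional Income Tax: taxable = $3,495.00 − 1×$520.00 = $2,975.00
  5.6% × $2,975.00 = $166.60
Medical Insurance Levy: 1.2% × $3,495.00 = $41.94
Workforce Levy: cap $37,970.00 − YTD $36,315.00 = $1,655.00 subject; 3.27% × $1,655.00 = $54.12
Disability Insurance: 8% × $3,495.00 = $279.60
Total: $166.60 + $41.94 + $54.12 + $279.60 = $542.26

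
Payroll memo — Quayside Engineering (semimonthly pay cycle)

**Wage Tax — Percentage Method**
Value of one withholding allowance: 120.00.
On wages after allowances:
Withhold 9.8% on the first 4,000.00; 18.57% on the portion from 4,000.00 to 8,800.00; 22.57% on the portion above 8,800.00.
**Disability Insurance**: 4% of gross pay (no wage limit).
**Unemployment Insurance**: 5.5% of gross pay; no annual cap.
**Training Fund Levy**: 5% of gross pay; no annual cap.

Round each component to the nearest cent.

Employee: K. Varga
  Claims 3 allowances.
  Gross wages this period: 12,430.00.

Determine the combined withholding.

Wage Tax: taxable = 12,430.00 − 3×120.00 = 12,070.00
  1,283.36 + 22.57% × (12,070.00 − 8,800.00) = 1,283.36 + 22.57% × 3,270.00 = 2,021.40
Disability Insurance: 4% × 12,430.00 = 497.20
Unemployment Insurance: 5.5% × 12,430.00 = 683.65
Training Fund Levy: 5% × 12,430.00 = 621.50
Total: 2,021.40 + 497.20 + 683.65 + 621.50 = 3,823.75

3,823.75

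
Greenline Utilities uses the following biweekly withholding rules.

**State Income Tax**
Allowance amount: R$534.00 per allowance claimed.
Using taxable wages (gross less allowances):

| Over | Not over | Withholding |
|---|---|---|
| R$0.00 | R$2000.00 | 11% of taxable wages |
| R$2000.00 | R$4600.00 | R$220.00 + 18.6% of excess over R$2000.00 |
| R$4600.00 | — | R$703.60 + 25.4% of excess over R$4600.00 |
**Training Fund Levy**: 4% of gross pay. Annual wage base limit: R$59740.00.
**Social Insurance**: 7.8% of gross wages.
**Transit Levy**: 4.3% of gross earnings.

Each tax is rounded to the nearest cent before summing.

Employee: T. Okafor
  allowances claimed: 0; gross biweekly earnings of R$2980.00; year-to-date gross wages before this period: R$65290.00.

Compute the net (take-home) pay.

State Income Tax: taxable = R$2980.00
  R$220.00 + 18.6% × (R$2980.00 − R$2000.00) = R$220.00 + 18.6% × R$980.00 = R$402.28
Training Fund Levy: YTD R$65290.00 ≥ cap R$59740.00 → R$0.00
Social Insurance: 7.8% × R$2980.00 = R$232.44
Transit Levy: 4.3% × R$2980.00 = R$128.14
Total withheld: R$402.28 + R$0.00 + R$232.44 + R$128.14 = R$762.86
Net pay: R$2980.00 − R$762.86 = R$2217.14

R$2217.14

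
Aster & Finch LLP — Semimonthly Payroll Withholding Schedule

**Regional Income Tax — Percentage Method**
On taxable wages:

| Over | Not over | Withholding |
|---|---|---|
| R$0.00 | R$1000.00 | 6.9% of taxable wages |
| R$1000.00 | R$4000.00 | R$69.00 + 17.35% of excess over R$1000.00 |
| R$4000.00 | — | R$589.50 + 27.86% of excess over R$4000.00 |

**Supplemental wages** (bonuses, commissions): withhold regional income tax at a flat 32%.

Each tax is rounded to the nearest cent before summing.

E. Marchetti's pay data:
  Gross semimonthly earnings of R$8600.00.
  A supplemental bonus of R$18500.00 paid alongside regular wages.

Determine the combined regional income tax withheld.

Regional Income Tax: taxable = R$8600.00
  R$589.50 + 27.86% × (R$8600.00 − R$4000.00) = R$589.50 + 27.86% × R$4600.00 = R$1871.06
Supplemental (32% flat on bonus): 32% × R$18500.00 = R$5920.00
Total regional income tax: R$1871.06 + R$5920.00 = R$7791.06

R$7791.06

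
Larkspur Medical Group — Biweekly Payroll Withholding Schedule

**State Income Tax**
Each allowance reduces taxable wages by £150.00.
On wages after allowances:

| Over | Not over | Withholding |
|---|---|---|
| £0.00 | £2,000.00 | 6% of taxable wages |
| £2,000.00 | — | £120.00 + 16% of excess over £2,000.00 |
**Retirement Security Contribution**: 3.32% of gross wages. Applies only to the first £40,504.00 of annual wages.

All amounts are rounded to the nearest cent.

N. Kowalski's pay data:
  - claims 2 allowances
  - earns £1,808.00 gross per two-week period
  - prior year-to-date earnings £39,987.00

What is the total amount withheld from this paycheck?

State Income Tax: taxable = £1,808.00 − 2×£150.00 = £1,508.00
  6% × £1,508.00 = £90.48
Retirement Security Contribution: cap £40,504.00 − YTD £39,987.00 = £517.00 subject; 3.32% × £517.00 = £17.16
Total: £90.48 + £17.16 = £107.64

£107.64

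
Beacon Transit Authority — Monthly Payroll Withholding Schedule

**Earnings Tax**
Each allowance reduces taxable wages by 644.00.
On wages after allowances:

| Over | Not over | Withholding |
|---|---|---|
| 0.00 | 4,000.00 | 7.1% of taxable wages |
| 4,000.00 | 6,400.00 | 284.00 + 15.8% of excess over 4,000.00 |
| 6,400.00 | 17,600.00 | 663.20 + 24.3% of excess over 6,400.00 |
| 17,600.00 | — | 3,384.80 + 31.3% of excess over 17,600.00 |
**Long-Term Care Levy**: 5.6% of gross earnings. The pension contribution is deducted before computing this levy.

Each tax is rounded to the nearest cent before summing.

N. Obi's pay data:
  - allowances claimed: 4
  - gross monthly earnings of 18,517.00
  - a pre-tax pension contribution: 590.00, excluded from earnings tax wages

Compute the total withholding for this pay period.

Earnings Tax: taxable = 18,517.00 − 590.00 − 4×644.00 = 15,351.00
  663.20 + 24.3% × (15,351.00 − 6,400.00) = 663.20 + 24.3% × 8,951.00 = 2,838.29
Long-Term Care Levy: 5.6% × 17,927.00 = 1,003.91
Total: 2,838.29 + 1,003.91 = 3,842.20

3,842.20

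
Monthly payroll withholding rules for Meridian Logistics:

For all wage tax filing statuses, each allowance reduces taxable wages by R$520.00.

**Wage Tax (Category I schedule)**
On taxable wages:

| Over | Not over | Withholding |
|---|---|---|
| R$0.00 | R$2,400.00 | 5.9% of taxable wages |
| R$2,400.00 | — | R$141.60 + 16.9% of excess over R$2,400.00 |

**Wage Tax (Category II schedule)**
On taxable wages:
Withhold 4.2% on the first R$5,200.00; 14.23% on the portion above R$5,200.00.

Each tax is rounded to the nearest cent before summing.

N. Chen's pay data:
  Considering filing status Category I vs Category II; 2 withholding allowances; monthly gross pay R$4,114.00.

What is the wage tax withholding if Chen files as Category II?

Wage Tax (Category II): taxable = R$4,114.00 − 2×R$520.00 = R$3,074.00
  4.2% × R$3,074.00 = R$129.11

R$129.11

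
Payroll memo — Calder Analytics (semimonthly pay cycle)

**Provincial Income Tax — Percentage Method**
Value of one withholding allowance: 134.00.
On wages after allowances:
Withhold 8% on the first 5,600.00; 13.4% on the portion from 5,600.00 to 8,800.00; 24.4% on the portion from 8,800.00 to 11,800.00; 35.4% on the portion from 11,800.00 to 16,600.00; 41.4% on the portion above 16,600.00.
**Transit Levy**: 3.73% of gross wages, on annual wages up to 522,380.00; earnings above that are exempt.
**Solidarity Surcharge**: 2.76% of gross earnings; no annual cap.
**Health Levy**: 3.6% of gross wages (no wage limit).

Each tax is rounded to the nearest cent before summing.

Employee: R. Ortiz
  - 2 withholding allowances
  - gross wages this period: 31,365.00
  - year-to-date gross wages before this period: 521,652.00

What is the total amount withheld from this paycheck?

11,331.72

Provincial Income Tax: taxable = 31,365.00 − 2×134.00 = 31,097.00
  3,308.00 + 41.4% × (31,097.00 − 16,600.00) = 3,308.00 + 41.4% × 14,497.00 = 9,309.76
Transit Levy: cap 522,380.00 − YTD 521,652.00 = 728.00 subject; 3.73% × 728.00 = 27.15
Solidarity Surcharge: 2.76% × 31,365.00 = 865.67
Health Levy: 3.6% × 31,365.00 = 1,129.14
Total: 9,309.76 + 27.15 + 865.67 + 1,129.14 = 11,331.72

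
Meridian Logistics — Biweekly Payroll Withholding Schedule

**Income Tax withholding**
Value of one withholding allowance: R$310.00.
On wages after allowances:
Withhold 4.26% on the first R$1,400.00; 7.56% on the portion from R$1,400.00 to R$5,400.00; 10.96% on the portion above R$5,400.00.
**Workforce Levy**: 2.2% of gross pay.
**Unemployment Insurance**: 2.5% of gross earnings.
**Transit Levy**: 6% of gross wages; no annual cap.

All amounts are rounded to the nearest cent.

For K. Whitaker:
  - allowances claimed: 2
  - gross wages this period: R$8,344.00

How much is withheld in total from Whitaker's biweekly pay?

R$1,509.56

Income Tax: taxable = R$8,344.00 − 2×R$310.00 = R$7,724.00
  R$362.04 + 10.96% × (R$7,724.00 − R$5,400.00) = R$362.04 + 10.96% × R$2,324.00 = R$616.75
Workforce Levy: 2.2% × R$8,344.00 = R$183.57
Unemployment Insurance: 2.5% × R$8,344.00 = R$208.60
Transit Levy: 6% × R$8,344.00 = R$500.64
Total: R$616.75 + R$183.57 + R$208.60 + R$500.64 = R$1,509.56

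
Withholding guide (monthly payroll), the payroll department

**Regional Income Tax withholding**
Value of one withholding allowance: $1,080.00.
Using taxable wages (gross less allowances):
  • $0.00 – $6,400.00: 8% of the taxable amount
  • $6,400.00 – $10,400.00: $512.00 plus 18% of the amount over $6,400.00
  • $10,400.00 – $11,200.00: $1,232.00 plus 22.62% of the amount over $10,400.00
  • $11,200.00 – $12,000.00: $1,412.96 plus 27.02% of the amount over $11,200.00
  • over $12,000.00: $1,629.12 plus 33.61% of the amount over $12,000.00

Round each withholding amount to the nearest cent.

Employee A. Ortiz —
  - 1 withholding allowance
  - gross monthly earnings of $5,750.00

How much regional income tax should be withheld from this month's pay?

Regional Income Tax: taxable = $5,750.00 − 1×$1,080.00 = $4,670.00
  8% × $4,670.00 = $373.60

$373.60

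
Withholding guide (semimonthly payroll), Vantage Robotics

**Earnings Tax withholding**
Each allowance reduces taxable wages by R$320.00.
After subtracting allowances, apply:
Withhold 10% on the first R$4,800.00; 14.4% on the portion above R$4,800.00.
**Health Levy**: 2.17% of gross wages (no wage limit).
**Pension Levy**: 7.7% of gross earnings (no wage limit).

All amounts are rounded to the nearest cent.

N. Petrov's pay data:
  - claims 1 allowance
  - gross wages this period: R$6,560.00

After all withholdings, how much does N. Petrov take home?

Earnings Tax: taxable = R$6,560.00 − 1×R$320.00 = R$6,240.00
  R$480.00 + 14.4% × (R$6,240.00 − R$4,800.00) = R$480.00 + 14.4% × R$1,440.00 = R$687.36
Health Levy: 2.17% × R$6,560.00 = R$142.35
Pension Levy: 7.7% × R$6,560.00 = R$505.12
Total withheld: R$687.36 + R$142.35 + R$505.12 = R$1,334.83
Net pay: R$6,560.00 − R$1,334.83 = R$5,225.17

R$5,225.17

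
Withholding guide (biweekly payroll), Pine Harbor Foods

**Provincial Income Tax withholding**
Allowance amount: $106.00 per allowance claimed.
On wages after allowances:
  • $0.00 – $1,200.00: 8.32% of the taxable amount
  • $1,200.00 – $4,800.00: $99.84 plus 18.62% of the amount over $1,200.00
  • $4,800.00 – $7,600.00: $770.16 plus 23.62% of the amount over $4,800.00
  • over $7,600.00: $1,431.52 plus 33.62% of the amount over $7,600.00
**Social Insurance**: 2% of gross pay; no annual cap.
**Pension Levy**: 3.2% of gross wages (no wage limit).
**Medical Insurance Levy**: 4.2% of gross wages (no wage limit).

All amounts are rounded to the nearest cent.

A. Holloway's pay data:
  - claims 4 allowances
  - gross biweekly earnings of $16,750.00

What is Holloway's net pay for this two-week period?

$10,810.30

Provincial Income Tax: taxable = $16,750.00 − 4×$106.00 = $16,326.00
  $1,431.52 + 33.62% × ($16,326.00 − $7,600.00) = $1,431.52 + 33.62% × $8,726.00 = $4,365.20
Social Insurance: 2% × $16,750.00 = $335.00
Pension Levy: 3.2% × $16,750.00 = $536.00
Medical Insurance Levy: 4.2% × $16,750.00 = $703.50
Total withheld: $4,365.20 + $335.00 + $536.00 + $703.50 = $5,939.70
Net pay: $16,750.00 − $5,939.70 = $10,810.30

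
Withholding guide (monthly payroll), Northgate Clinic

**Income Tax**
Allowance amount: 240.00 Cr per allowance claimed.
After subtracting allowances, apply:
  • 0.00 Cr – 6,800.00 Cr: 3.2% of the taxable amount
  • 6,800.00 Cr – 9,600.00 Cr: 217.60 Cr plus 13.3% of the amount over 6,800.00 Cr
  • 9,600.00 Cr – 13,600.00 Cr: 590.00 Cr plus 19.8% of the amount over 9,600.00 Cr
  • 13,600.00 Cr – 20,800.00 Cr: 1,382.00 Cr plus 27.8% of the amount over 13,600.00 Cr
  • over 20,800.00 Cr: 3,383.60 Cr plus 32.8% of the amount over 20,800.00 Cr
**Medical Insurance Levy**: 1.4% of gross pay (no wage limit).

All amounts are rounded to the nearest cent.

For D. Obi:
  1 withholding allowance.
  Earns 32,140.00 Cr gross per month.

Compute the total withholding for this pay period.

7,474.36 Cr

Income Tax: taxable = 32,140.00 Cr − 1×240.00 Cr = 31,900.00 Cr
  3,383.60 Cr + 32.8% × (31,900.00 Cr − 20,800.00 Cr) = 3,383.60 Cr + 32.8% × 11,100.00 Cr = 7,024.40 Cr
Medical Insurance Levy: 1.4% × 32,140.00 Cr = 449.96 Cr
Total: 7,024.40 Cr + 449.96 Cr = 7,474.36 Cr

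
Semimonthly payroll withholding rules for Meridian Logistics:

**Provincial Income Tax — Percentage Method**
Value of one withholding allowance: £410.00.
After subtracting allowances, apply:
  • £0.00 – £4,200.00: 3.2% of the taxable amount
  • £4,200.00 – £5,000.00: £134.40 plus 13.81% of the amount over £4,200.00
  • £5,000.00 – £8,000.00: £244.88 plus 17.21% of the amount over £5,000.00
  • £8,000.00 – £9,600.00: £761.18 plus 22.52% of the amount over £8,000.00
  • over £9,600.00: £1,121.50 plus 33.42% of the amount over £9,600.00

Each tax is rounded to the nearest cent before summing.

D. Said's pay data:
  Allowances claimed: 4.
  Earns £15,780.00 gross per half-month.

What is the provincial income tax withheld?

£2,638.77

Provincial Income Tax: taxable = £15,780.00 − 4×£410.00 = £14,140.00
  £1,121.50 + 33.42% × (£14,140.00 − £9,600.00) = £1,121.50 + 33.42% × £4,540.00 = £2,638.77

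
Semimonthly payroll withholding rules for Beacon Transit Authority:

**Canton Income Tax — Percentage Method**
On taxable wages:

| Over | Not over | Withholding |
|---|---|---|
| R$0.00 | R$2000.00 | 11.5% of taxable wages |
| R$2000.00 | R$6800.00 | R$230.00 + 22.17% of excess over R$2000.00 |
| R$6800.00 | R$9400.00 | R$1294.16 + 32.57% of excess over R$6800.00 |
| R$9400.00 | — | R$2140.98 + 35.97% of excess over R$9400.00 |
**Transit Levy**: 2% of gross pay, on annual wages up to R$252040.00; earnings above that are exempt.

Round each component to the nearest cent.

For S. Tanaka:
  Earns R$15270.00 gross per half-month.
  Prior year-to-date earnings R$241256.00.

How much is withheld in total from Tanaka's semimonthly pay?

Canton Income Tax: taxable = R$15270.00
  R$2140.98 + 35.97% × (R$15270.00 − R$9400.00) = R$2140.98 + 35.97% × R$5870.00 = R$4252.42
Transit Levy: cap R$252040.00 − YTD R$241256.00 = R$10784.00 subject; 2% × R$10784.00 = R$215.68
Total: R$4252.42 + R$215.68 = R$4468.10

R$4468.10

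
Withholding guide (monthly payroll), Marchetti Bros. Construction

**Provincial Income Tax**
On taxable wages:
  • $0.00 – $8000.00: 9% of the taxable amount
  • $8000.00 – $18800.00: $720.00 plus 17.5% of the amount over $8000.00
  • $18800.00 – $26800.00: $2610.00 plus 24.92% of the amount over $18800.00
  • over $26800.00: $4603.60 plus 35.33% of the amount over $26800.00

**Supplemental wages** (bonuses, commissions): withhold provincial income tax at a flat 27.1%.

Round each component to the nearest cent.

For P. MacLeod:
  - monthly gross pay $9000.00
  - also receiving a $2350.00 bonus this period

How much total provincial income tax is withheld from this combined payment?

$1531.85

Provincial Income Tax: taxable = $9000.00
  $720.00 + 17.5% × ($9000.00 − $8000.00) = $720.00 + 17.5% × $1000.00 = $895.00
Supplemental (27.1% flat on bonus): 27.1% × $2350.00 = $636.85
Total provincial income tax: $895.00 + $636.85 = $1531.85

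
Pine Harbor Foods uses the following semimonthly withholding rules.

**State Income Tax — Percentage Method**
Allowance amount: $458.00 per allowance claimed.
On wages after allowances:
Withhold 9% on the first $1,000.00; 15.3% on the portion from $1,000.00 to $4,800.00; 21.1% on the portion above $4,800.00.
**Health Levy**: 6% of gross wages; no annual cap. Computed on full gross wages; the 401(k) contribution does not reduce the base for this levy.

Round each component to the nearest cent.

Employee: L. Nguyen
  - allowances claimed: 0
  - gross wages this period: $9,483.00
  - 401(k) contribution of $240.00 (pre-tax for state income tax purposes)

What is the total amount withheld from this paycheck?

State Income Tax: taxable = $9,483.00 − $240.00 = $9,243.00
  $671.40 + 21.1% × ($9,243.00 − $4,800.00) = $671.40 + 21.1% × $4,443.00 = $1,608.87
Health Levy: 6% × $9,483.00 = $568.98
Total: $1,608.87 + $568.98 = $2,177.85

$2,177.85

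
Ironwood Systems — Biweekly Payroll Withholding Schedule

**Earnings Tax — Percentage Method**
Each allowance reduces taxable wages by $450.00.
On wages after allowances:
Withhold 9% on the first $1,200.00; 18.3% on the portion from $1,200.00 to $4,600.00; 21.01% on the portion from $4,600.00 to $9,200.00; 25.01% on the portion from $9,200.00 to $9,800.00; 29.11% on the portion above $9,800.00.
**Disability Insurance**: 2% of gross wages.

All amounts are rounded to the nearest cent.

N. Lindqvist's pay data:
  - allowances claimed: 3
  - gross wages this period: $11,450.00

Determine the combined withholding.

$2,163.05

Earnings Tax: taxable = $11,450.00 − 3×$450.00 = $10,100.00
  $1,846.72 + 29.11% × ($10,100.00 − $9,800.00) = $1,846.72 + 29.11% × $300.00 = $1,934.05
Disability Insurance: 2% × $11,450.00 = $229.00
Total: $1,934.05 + $229.00 = $2,163.05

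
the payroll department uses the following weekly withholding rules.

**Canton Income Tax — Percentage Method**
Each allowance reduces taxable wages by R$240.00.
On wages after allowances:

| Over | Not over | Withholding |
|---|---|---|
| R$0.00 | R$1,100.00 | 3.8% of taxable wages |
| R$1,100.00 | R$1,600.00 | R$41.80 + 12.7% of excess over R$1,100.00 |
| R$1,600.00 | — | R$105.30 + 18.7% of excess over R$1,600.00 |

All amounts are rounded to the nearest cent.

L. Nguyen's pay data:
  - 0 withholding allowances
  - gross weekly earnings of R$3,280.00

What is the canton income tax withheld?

Canton Income Tax: taxable = R$3,280.00
  R$105.30 + 18.7% × (R$3,280.00 − R$1,600.00) = R$105.30 + 18.7% × R$1,680.00 = R$419.46

R$419.46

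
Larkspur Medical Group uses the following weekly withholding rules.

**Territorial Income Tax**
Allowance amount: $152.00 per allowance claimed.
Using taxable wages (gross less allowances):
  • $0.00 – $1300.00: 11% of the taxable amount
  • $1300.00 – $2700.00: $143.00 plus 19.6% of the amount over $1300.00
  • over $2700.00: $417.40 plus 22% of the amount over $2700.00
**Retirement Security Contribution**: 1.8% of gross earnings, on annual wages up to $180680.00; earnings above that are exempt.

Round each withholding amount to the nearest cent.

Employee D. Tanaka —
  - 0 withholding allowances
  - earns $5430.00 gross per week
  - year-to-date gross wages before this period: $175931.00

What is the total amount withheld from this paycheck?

$1103.48

Territorial Income Tax: taxable = $5430.00
  $417.40 + 22% × ($5430.00 − $2700.00) = $417.40 + 22% × $2730.00 = $1018.00
Retirement Security Contribution: cap $180680.00 − YTD $175931.00 = $4749.00 subject; 1.8% × $4749.00 = $85.48
Total: $1018.00 + $85.48 = $1103.48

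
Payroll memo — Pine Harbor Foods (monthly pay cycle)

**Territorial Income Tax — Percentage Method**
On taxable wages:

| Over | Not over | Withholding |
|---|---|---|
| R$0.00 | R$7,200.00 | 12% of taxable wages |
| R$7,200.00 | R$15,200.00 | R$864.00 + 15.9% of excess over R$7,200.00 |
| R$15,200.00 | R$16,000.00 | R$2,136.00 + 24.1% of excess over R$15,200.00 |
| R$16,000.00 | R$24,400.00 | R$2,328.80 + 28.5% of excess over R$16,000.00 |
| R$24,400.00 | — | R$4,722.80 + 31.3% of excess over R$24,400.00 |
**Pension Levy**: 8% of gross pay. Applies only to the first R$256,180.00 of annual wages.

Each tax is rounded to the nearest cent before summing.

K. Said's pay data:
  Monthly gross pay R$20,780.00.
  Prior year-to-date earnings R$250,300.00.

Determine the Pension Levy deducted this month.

Pension Levy: cap R$256,180.00 − YTD R$250,300.00 = R$5,880.00 subject; 8% × R$5,880.00 = R$470.40

R$470.40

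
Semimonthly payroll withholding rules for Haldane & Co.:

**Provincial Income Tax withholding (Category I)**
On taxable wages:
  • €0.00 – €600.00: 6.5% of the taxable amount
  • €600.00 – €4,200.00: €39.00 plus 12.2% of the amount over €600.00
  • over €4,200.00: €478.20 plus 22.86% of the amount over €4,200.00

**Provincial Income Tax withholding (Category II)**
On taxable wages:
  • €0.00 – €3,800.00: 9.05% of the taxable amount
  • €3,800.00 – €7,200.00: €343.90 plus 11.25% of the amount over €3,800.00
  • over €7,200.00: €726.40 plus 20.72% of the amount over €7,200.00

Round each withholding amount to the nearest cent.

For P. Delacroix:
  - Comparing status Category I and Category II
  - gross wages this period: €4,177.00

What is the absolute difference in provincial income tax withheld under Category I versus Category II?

Provincial Income Tax (Category I): taxable = €4,177.00
  €39.00 + 12.2% × (€4,177.00 − €600.00) = €39.00 + 12.2% × €3,577.00 = €475.39
Provincial Income Tax (Category II): taxable = €4,177.00
  €343.90 + 11.25% × (€4,177.00 − €3,800.00) = €343.90 + 11.25% × €377.00 = €386.31
Difference: |€475.39 − €386.31| = €89.08 (higher under Category I)

€89.08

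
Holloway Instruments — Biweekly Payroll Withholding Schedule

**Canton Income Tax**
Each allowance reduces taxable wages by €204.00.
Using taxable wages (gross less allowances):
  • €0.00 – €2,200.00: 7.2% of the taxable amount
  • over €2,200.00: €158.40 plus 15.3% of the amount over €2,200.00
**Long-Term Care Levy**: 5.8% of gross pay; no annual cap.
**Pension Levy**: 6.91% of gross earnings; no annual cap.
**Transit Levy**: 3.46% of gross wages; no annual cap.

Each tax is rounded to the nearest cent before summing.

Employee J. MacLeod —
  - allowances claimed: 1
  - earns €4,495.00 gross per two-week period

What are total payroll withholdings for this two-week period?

€1,205.16

Canton Income Tax: taxable = €4,495.00 − 1×€204.00 = €4,291.00
  €158.40 + 15.3% × (€4,291.00 − €2,200.00) = €158.40 + 15.3% × €2,091.00 = €478.32
Long-Term Care Levy: 5.8% × €4,495.00 = €260.71
Pension Levy: 6.91% × €4,495.00 = €310.60
Transit Levy: 3.46% × €4,495.00 = €155.53
Total: €478.32 + €260.71 + €310.60 + €155.53 = €1,205.16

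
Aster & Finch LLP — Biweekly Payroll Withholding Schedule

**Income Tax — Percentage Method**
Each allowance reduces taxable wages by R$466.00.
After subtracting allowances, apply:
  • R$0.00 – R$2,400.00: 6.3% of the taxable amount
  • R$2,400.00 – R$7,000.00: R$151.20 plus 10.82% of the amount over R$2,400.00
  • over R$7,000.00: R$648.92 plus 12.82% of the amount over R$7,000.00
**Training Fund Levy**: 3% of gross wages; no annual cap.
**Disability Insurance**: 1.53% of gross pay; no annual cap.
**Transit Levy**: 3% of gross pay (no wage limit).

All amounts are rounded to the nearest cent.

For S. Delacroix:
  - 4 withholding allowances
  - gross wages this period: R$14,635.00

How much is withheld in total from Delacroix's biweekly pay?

R$2,490.78

Income Tax: taxable = R$14,635.00 − 4×R$466.00 = R$12,771.00
  R$648.92 + 12.82% × (R$12,771.00 − R$7,000.00) = R$648.92 + 12.82% × R$5,771.00 = R$1,388.76
Training Fund Levy: 3% × R$14,635.00 = R$439.05
Disability Insurance: 1.53% × R$14,635.00 = R$223.92
Transit Levy: 3% × R$14,635.00 = R$439.05
Total: R$1,388.76 + R$439.05 + R$223.92 + R$439.05 = R$2,490.78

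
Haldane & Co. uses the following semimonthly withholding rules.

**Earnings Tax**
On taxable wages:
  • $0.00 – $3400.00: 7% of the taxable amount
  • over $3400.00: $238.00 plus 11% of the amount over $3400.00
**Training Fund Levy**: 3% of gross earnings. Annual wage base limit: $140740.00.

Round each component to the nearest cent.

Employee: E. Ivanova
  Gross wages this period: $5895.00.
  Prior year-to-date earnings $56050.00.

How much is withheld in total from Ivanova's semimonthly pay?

Earnings Tax: taxable = $5895.00
  $238.00 + 11% × ($5895.00 − $3400.00) = $238.00 + 11% × $2495.00 = $512.45
Training Fund Levy: 3% × $5895.00 = $176.85
Total: $512.45 + $176.85 = $689.30

$689.30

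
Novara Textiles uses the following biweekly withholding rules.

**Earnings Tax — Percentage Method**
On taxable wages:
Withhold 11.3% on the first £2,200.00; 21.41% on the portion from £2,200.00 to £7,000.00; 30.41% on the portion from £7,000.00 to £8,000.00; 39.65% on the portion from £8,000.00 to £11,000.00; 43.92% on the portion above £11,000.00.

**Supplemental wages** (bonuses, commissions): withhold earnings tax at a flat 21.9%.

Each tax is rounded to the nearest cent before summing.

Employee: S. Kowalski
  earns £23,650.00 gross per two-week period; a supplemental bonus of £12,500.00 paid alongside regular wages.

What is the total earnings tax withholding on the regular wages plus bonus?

Earnings Tax: taxable = £23,650.00
  £2,769.88 + 43.92% × (£23,650.00 − £11,000.00) = £2,769.88 + 43.92% × £12,650.00 = £8,325.76
Supplemental (21.9% flat on bonus): 21.9% × £12,500.00 = £2,737.50
Total earnings tax: £8,325.76 + £2,737.50 = £11,063.26

£11,063.26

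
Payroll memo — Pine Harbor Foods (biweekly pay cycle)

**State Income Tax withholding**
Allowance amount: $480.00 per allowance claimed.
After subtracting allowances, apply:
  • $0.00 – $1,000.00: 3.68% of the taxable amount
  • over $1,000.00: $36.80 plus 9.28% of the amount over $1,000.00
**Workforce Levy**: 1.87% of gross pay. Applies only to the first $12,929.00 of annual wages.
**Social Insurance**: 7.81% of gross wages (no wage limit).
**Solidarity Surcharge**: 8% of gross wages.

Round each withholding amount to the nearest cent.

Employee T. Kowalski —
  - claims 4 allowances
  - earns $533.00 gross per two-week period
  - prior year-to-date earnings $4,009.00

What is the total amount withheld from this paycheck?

State Income Tax: taxable = $533.00 − 4×$480.00 = $-1,387.00
  Taxable ≤ 0 → $0.00
Workforce Levy: 1.87% × $533.00 = $9.97
Social Insurance: 7.81% × $533.00 = $41.63
Solidarity Surcharge: 8% × $533.00 = $42.64
Total: $0.00 + $9.97 + $41.63 + $42.64 = $94.24

$94.24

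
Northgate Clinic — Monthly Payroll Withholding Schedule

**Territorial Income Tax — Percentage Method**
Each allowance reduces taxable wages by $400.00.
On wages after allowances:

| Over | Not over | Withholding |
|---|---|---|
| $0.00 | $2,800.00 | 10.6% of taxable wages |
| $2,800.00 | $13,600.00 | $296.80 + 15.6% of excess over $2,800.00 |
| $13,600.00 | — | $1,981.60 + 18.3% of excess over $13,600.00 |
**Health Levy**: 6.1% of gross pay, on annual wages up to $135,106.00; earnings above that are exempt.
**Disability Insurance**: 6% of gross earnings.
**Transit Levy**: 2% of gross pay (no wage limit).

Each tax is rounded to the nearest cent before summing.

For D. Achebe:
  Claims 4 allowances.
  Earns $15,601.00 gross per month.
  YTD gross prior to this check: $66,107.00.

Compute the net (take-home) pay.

Territorial Income Tax: taxable = $15,601.00 − 4×$400.00 = $14,001.00
  $1,981.60 + 18.3% × ($14,001.00 − $13,600.00) = $1,981.60 + 18.3% × $401.00 = $2,054.98
Health Levy: 6.1% × $15,601.00 = $951.66
Disability Insurance: 6% × $15,601.00 = $936.06
Transit Levy: 2% × $15,601.00 = $312.02
Total withheld: $2,054.98 + $951.66 + $936.06 + $312.02 = $4,254.72
Net pay: $15,601.00 − $4,254.72 = $11,346.28

$11,346.28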